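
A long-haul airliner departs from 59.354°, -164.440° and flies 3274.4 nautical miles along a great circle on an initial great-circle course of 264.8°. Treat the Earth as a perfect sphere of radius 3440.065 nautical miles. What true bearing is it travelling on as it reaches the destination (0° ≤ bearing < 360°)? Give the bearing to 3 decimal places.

Angular distance δ = d/R = 3274.4 / 3440.065 = 0.951842 rad.
Converting: φ₁ = 1.035923 rad, θ = 4.621632 rad.
Destination latitude: φ₂ = arcsin( sin φ₁ cos δ + cos φ₁ sin δ cos θ ) = arcsin(0.461523) = 27.485°.
For the longitude increment, Δλ = atan2( sin θ sin δ cos φ₁, cos δ − sin φ₁ sin φ₂ ) = atan2(-0.413461, 0.183120) = -66.112°.
λ₂ = -164.440° + -66.112° = -230.552°, normalized to (−180°, 180°] → 129.448°.
The forward bearing on arrival equals the back-azimuth from the destination plus 180°.
Back-azimuth from P₂ (27.485°, 129.448°) to P₁ (59.354°, -164.440°), with Δλ' = λ₁ − λ₂ = -293.888°: atan2( sin Δλ' cos φ₁ , cos φ₂ sin φ₁ − sin φ₂ cos φ₁ cos Δλ' ) = 34.905°.
Final bearing = (34.905° + 180°) mod 360° = 214.905°.

final bearing 214.905°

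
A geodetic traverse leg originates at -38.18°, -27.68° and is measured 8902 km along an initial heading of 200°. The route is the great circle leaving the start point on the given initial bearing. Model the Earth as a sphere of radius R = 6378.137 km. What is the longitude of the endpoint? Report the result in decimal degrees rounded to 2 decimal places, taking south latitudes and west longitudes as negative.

longitude -169.93°

The arc subtends δ = 8902/6378.137 = 1.395705 rad at the centre.
With φ₁ = -38.18° = -0.666367 rad and θ = 200° = 3.490659 rad:
sin φ₂ = sin φ₁ cos δ + cos φ₁ sin δ cos θ = (-0.618134)(0.174198) + (0.786073)(0.984711)(-0.939693) = -0.835051
φ₂ = asin(-0.835051) = -0.988225 rad = -56.62°.
For the longitude increment, Δλ = atan2( sin θ sin δ cos φ₁, cos δ − sin φ₁ sin φ₂ ) = atan2(-0.264742, -0.341975) = -142.25°.
λ₂ = -27.68° + -142.25° = -169.93°.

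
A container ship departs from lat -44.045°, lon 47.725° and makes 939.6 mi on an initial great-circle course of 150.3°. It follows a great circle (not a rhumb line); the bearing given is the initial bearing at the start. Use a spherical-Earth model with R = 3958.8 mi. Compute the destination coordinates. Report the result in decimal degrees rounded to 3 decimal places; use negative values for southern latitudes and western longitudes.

latitude -55.339°, longitude 59.545°

δ = 939.6/3958.8 = 0.237345 rad (13.5988°).
Converting: φ₁ = -0.768730 rad, θ = 2.623230 rad.
Destination latitude: φ₂ = arcsin( sin φ₁ cos δ + cos φ₁ sin δ cos θ ) = arcsin(-0.822536) = -55.339°.
Then Δλ = atan2(0.083735, 0.400120) = 0.206297 rad, from sin θ sin δ cos φ₁ over cos δ − sin φ₁ sin φ₂.
λ₂ = 47.725° + 11.820° = 59.545°.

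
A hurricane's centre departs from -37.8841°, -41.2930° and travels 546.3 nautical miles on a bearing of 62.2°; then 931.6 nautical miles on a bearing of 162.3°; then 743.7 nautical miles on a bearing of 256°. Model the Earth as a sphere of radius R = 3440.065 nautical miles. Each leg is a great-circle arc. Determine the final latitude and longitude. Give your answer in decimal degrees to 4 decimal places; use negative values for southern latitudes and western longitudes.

Apply the spherical direct solution leg by leg, carrying full precision between legs.
Leg 1: from (-37.8841°, -41.2930°), δ = 546.3/3440.065 = 0.158805 rad, θ = 62.2° → φ = -33.2387°, λ = -31.6651°.
Leg 2: from (-33.2387°, -31.6651°), δ = 931.6/3440.065 = 0.270809 rad, θ = 162.3° → φ = -47.8427°, λ = -24.7049°.
Leg 3: from (-47.8427°, -24.7049°), δ = 743.7/3440.065 = 0.216188 rad, θ = 256° → φ = -49.3655°, λ = -43.3438°.

latitude -49.3655°, longitude -43.3438°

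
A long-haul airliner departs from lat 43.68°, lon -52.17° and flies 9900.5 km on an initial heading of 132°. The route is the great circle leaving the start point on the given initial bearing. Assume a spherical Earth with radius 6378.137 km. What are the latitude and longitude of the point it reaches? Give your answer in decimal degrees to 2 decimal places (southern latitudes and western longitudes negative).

latitude -28.10°, longitude 5.22°

δ = 9900.5/6378.137 = 1.552256 rad (88.9377°).
With φ₁ = 43.68° = 0.762360 rad and θ = 132° = 2.303835 rad:
sin φ₂ = sin φ₁ cos δ + cos φ₁ sin δ cos θ = (0.690630)(0.018539) + (0.723208)(0.999828)(-0.669131) = -0.471034
φ₂ = asin(-0.471034) = -0.490462 rad = -28.10°.
For the longitude increment, Δλ = atan2( sin θ sin δ cos φ₁, cos δ − sin φ₁ sin φ₂ ) = atan2(0.537356, 0.343849) = 57.39°.
λ₂ = λ₁ + Δλ = 5.22°.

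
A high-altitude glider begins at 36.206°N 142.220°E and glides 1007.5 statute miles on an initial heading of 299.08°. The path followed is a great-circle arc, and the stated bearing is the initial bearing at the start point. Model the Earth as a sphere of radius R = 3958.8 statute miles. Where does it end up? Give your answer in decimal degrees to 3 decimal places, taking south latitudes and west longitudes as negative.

δ = 1007.5/3958.8 = 0.254496 rad (14.5816°).
Start latitude φ₁ = 0.631914 rad; initial bearing θ = 5.219931 rad.
sin φ₂ = sin φ₁ cos δ + cos φ₁ sin δ cos θ = (0.590690)(0.967790) + (0.806898)(0.251758)(0.486030) = 0.670398
φ₂ = asin(0.670398) = 0.734745 rad = 42.098°.
Δλ = atan2( sin θ sin δ cos φ₁ , cos δ − sin φ₁ sin φ₂ ) = atan2(-0.177535, 0.571793) = -0.301052 rad = -17.249°.
λ₂ = λ₁ + Δλ = 124.971°.

latitude 42.098°, longitude 124.971°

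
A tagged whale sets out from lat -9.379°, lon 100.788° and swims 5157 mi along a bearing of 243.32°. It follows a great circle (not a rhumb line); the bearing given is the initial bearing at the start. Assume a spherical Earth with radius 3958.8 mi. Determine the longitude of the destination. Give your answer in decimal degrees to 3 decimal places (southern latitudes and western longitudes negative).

longitude 23.276°

Central angle δ = d/R = 1.302667 rad.
Start latitude φ₁ = -0.163694 rad; initial bearing θ = 4.246735 rad.
sin φ₂ = sin φ₁ cos δ + cos φ₁ sin δ cos θ = (-0.162964)(0.264928) + (0.986632)(0.964268)(-0.449007) = -0.470349
φ₂ = asin(-0.470349) = -0.489686 rad = -28.057°.
Then Δλ = atan2(-0.850083, 0.188277) = -1.352834 rad, from sin θ sin δ cos φ₁ over cos δ − sin φ₁ sin φ₂.
λ₂ = λ₁ + Δλ = 23.276°.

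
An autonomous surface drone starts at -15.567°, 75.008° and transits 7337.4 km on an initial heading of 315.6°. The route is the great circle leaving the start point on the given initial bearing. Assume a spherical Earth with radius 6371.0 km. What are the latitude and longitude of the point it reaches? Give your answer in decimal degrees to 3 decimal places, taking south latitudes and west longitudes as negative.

latitude 31.298°, longitude 26.595°

Angular distance δ = d/R = 7337.4 / 6371 = 1.151687 rad.
With φ₁ = -15.567° = -0.271695 rad and θ = 315.6° = 5.508259 rad:
sin φ₂ = sin φ₁ cos δ + cos φ₁ sin δ cos θ = (-0.268365)(0.406947) + (0.963317)(0.913452)(0.714473) = 0.519486
φ₂ = asin(0.519486) = 0.546249 rad = 31.298°.
Δλ = atan2( sin θ sin δ cos φ₁ , cos δ − sin φ₁ sin φ₂ ) = atan2(-0.615665, 0.546359) = -0.844970 rad = -48.413°.
λ₂ = 75.008° + -48.413° = 26.595°.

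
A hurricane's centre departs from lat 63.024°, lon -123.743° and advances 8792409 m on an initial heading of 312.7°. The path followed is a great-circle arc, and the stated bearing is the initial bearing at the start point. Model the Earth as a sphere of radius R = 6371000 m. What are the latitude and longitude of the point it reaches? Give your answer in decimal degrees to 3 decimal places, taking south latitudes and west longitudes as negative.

latitude 28.099°, longitude 111.142°

Angular distance δ = d/R = 8792409 / 6371000 = 1.380067 rad.
With φ₁ = 63.024° = 1.099976 rad and θ = 312.7° = 5.457645 rad:
Destination latitude: φ₂ = arcsin( sin φ₁ cos δ + cos φ₁ sin δ cos θ ) = arcsin(0.470995) = 28.099°.
For the longitude increment, Δλ = atan2( sin θ sin δ cos φ₁, cos δ − sin φ₁ sin φ₂ ) = atan2(-0.327325, -0.230174) = -125.115°.
λ₂ = -123.743° + -125.115° = -248.858°, normalized to (−180°, 180°] → 111.142°.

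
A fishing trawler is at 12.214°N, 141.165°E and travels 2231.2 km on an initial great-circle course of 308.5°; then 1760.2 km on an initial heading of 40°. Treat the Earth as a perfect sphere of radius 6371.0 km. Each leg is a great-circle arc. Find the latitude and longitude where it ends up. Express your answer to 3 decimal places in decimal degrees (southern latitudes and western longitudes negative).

latitude 35.651°, longitude 136.527°

Apply the spherical direct solution leg by leg, carrying full precision between legs.
Leg 1: from (12.214°, 141.165°), δ = 2231.2/6371 = 0.350212 rad, θ = 308.5° → φ = 24.046°, λ = 124.066°.
Leg 2: from (24.046°, 124.066°), δ = 1760.2/6371 = 0.276283 rad, θ = 40° → φ = 35.651°, λ = 136.527°.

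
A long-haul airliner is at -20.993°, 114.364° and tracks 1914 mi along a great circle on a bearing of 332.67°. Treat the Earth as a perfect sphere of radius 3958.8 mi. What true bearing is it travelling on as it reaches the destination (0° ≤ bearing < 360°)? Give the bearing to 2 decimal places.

final bearing 334.55°

Angular distance δ = d/R = 1914 / 3958.8 = 0.483480 rad.
With φ₁ = -20.993° = -0.366397 rad and θ = 332.67° = 5.806187 rad:
Applying the spherical law of cosines for sides, sin φ₂ = sin φ₁ cos δ + cos φ₁ sin δ cos θ = 0.068370, so φ₂ = 3.920°.
Then Δλ = atan2(-0.199259, 0.909877) = -0.215592 rad, from sin θ sin δ cos φ₁ over cos δ − sin φ₁ sin φ₂.
Hence λ₂ = 114.364° + -12.353° = 102.011°.
The forward bearing on arrival equals the back-azimuth from the destination plus 180°.
Back-azimuth from P₂ (3.92°, 102.01°) to P₁ (-20.99°, 114.36°), with Δλ' = λ₁ − λ₂ = 12.35°: atan2( sin Δλ' cos φ₁ , cos φ₂ sin φ₁ − sin φ₂ cos φ₁ cos Δλ' ) = 154.55°.
Final bearing = (154.55° + 180°) mod 360° = 334.55°.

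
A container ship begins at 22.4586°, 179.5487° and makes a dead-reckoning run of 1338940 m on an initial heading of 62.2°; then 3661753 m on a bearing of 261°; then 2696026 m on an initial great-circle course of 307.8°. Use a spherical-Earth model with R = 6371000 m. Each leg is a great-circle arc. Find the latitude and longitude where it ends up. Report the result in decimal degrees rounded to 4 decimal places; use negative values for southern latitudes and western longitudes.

latitude 31.6692°, longitude 134.7226°

Apply the spherical direct solution leg by leg, carrying full precision between legs.
Leg 1: from (22.4586°, 179.5487°), δ = 1338940/6371000 = 0.210162 rad, θ = 62.2° → φ = 27.6150°, λ = -168.4306°.
Leg 2: from (27.6150°, -168.4306°), δ = 3661753/6371000 = 0.574753 rad, θ = 261° → φ = 18.2822°, λ = 157.1339°.
Leg 3: from (18.2822°, 157.1339°), δ = 2696026/6371000 = 0.423172 rad, θ = 307.8° → φ = 31.6692°, λ = 134.7226°.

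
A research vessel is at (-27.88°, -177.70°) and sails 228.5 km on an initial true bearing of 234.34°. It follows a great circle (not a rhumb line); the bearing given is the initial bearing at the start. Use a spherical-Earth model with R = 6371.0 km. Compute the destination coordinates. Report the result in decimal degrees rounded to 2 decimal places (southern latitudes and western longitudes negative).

δ = 228.5/6371 = 0.035866 rad (2.0549°).
With φ₁ = -27.88° = -0.486598 rad and θ = 234.34° = 4.090005 rad:
Applying the spherical law of cosines for sides, sin φ₂ = sin φ₁ cos δ + cos φ₁ sin δ cos θ = -0.485798, so φ₂ = -29.06°.
Then Δλ = atan2(-0.025753, 0.772187) = -0.033338 rad, from sin θ sin δ cos φ₁ over cos δ − sin φ₁ sin φ₂.
λ₂ = -177.70° + -1.91° = -179.61°.

latitude -29.06°, longitude -179.61°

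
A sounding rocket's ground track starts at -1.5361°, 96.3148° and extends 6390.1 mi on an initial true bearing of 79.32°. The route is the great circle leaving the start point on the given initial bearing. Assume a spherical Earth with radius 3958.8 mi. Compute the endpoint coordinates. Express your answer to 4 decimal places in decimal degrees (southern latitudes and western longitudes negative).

latitude 10.7337°, longitude -171.4475°

δ = 6390.1/3958.8 = 1.614151 rad (92.4840°).
Converting: φ₁ = -0.026810 rad, θ = 1.384395 rad.
Applying the spherical law of cosines for sides, sin φ₂ = sin φ₁ cos δ + cos φ₁ sin δ cos θ = 0.186245, so φ₂ = 10.7337°.
Δλ = atan2( sin θ sin δ cos φ₁ , cos δ − sin φ₁ sin φ₂ ) = atan2(0.981401, -0.038348) = 1.609851 rad = 92.2377°.
λ₂ = 96.3148° + 92.2377° = 188.5525°, normalized to (−180°, 180°] → -171.4475°.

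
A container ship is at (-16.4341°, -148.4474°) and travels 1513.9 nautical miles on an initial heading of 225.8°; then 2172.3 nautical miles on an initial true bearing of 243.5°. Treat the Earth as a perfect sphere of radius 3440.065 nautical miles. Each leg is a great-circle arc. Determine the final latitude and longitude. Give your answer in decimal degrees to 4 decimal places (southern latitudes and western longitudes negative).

Apply the spherical direct solution leg by leg, carrying full precision between legs.
Leg 1: from (-16.4341°, -148.4474°), δ = 1513.9/3440.065 = 0.440079 rad, θ = 225.8° → φ = -32.7396°, λ = -169.7377°.
Leg 2: from (-32.7396°, -169.7377°), δ = 2172.3/3440.065 = 0.631471 rad, θ = 243.5° → φ = -41.1544°, λ = 145.7018°.

latitude -41.1544°, longitude 145.7018°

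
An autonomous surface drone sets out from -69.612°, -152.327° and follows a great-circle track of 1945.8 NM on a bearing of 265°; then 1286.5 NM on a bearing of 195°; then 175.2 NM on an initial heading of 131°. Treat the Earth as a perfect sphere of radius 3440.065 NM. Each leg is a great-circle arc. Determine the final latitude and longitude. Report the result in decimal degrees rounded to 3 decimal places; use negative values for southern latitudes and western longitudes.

latitude -75.470°, longitude 131.892°

Apply the spherical direct solution leg by leg, carrying full precision between legs.
Leg 1: from (-69.612°, -152.327°), δ = 1945.8/3440.065 = 0.565629 rad, θ = 265° → φ = -53.866°, λ = 142.793°.
Leg 2: from (-53.866°, 142.793°), δ = 1286.5/3440.065 = 0.373975 rad, θ = 195° → φ = -73.718°, λ = 123.084°.
Leg 3: from (-73.718°, 123.084°), δ = 175.2/3440.065 = 0.050929 rad, θ = 131° → φ = -75.470°, λ = 131.892°.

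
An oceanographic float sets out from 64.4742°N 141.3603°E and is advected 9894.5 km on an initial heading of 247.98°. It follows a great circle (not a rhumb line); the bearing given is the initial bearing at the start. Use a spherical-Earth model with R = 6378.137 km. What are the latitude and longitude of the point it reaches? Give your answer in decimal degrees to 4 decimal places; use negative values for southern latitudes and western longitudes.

δ = 9894.5/6378.137 = 1.551315 rad (88.8838°).
Converting: φ₁ = 1.125287 rad, θ = 4.328067 rad.
Destination latitude: φ₂ = arcsin( sin φ₁ cos δ + cos φ₁ sin δ cos θ ) = arcsin(-0.143955) = -8.2768°.
For the longitude increment, Δλ = atan2( sin θ sin δ cos φ₁, cos δ − sin φ₁ sin φ₂ ) = atan2(-0.399408, 0.149384) = -69.4936°.
λ₂ = 141.3603° + -69.4936° = 71.8667°.

latitude -8.2768°, longitude 71.8667°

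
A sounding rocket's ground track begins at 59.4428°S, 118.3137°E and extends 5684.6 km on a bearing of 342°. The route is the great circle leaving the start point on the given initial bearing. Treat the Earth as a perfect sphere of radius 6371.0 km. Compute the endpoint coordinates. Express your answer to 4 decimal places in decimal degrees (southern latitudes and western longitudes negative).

latitude -9.4433°, longitude 104.1985°

The arc subtends δ = 5684.6/6371 = 0.892262 rad at the centre.
Converting: φ₁ = -1.037473 rad, θ = 5.969026 rad.
sin φ₂ = sin φ₁ cos δ + cos φ₁ sin δ cos θ = (-0.861122)(0.627653) + (0.508398)(0.778493)(0.951057) = -0.164072
φ₂ = asin(-0.164072) = -0.164817 rad = -9.4433°.
Then Δλ = atan2(-0.122304, 0.486367) = -0.246357 rad, from sin θ sin δ cos φ₁ over cos δ − sin φ₁ sin φ₂.
Hence λ₂ = 118.3137° + -14.1152° = 104.1985°.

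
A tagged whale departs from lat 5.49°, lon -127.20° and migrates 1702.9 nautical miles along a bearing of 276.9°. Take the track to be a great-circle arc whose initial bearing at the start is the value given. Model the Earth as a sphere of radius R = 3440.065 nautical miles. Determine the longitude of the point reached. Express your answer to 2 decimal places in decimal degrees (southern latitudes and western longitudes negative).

The arc subtends δ = 1702.9/3440.065 = 0.495020 rad at the centre.
Start latitude φ₁ = 0.095819 rad; initial bearing θ = 4.832817 rad.
Applying the spherical law of cosines for sides, sin φ₂ = sin φ₁ cos δ + cos φ₁ sin δ cos θ = 0.140997, so φ₂ = 8.11°.
For the longitude increment, Δλ = atan2( sin θ sin δ cos φ₁, cos δ − sin φ₁ sin φ₂ ) = atan2(-0.469445, 0.866470) = -28.45°.
Hence λ₂ = -127.20° + -28.45° = -155.65°.

longitude -155.65°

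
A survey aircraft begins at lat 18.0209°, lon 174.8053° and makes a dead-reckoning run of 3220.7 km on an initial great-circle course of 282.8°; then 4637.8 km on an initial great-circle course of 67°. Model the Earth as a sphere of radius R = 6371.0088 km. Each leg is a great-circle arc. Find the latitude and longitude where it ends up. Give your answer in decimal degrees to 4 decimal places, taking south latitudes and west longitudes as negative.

latitude 31.2968°, longitude -169.9984°

Apply the spherical direct solution leg by leg, carrying full precision between legs.
Leg 1: from (18.0209°, 174.8053°), δ = 3220.7/6371.0088 = 0.505524 rad, θ = 282.8° → φ = 21.8819°, λ = 144.2150°.
Leg 2: from (21.8819°, 144.2150°), δ = 4637.8/6371.0088 = 0.727954 rad, θ = 67° → φ = 31.2968°, λ = -169.9984°.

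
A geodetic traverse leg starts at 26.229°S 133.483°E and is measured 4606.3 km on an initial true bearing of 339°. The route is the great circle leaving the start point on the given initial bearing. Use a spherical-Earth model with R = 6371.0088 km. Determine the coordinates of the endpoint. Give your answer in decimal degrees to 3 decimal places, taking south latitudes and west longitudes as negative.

Central angle δ = d/R = 0.723010 rad.
With φ₁ = -26.229° = -0.457782 rad and θ = 339° = 5.916666 rad:
sin φ₂ = sin φ₁ cos δ + cos φ₁ sin δ cos θ = (-0.441960)(0.749818) + (0.897035)(0.661644)(0.933580) = 0.222707
φ₂ = asin(0.222707) = 0.224591 rad = 12.868°.
Δλ = atan2( sin θ sin δ cos φ₁ , cos δ − sin φ₁ sin φ₂ ) = atan2(-0.212698, 0.848246) = -0.245685 rad = -14.077°.
λ₂ = 133.483° + -14.077° = 119.406°.

latitude 12.868°, longitude 119.406°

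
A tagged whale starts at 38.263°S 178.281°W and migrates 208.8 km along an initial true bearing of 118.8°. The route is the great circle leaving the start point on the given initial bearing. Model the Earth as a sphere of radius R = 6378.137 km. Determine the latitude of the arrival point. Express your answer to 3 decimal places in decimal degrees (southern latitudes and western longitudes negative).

Central angle δ = d/R = 0.032737 rad.
With φ₁ = -38.263° = -0.667815 rad and θ = 118.8° = 2.073451 rad:
Applying the spherical law of cosines for sides, sin φ₂ = sin φ₁ cos δ + cos φ₁ sin δ cos θ = -0.631321, so φ₂ = -39.148°.
Δλ = atan2( sin θ sin δ cos φ₁ , cos δ − sin φ₁ sin φ₂ ) = atan2(0.022521, 0.608505) = 0.036993 rad = 2.120°.
Hence λ₂ = -178.281° + 2.120° = -176.161°.

latitude -39.148°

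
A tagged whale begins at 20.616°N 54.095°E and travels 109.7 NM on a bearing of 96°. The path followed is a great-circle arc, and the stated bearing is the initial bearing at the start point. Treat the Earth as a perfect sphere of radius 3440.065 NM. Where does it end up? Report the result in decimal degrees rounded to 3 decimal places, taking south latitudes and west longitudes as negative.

The arc subtends δ = 109.7/3440.065 = 0.031889 rad at the centre.
With φ₁ = 20.616° = 0.359817 rad and θ = 96° = 1.675516 rad:
sin φ₂ = sin φ₁ cos δ + cos φ₁ sin δ cos θ = (0.352103)(0.999492) + (0.935961)(0.031884)(-0.104528) = 0.348805
φ₂ = asin(0.348805) = 0.356295 rad = 20.414°.
Δλ = atan2( sin θ sin δ cos φ₁ , cos δ − sin φ₁ sin φ₂ ) = atan2(0.029678, 0.876676) = 0.033840 rad = 1.939°.
λ₂ = 54.095° + 1.939° = 56.034°.

latitude 20.414°, longitude 56.034°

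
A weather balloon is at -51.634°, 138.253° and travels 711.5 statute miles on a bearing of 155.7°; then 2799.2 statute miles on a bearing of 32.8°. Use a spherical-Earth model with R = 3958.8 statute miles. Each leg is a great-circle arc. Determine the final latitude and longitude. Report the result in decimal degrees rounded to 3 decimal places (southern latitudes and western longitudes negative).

Apply the spherical direct solution leg by leg, carrying full precision between legs.
Leg 1: from (-51.634°, 138.253°), δ = 711.5/3958.8 = 0.179726 rad, θ = 155.7° → φ = -60.757°, λ = 146.914°.
Leg 2: from (-60.757°, 146.914°), δ = 2799.2/3958.8 = 0.707083 rad, θ = 32.8° → φ = -23.367°, λ = 169.455°.

latitude -23.367°, longitude 169.455°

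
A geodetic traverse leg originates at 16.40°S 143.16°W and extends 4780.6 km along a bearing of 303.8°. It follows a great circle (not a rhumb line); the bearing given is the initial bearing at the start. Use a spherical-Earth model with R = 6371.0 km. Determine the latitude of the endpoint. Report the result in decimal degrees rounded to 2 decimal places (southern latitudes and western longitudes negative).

Angular distance δ = d/R = 4780.6 / 6371 = 0.750369 rad.
With φ₁ = -16.40° = -0.286234 rad and θ = 303.8° = 5.302310 rad:
Destination latitude: φ₂ = arcsin( sin φ₁ cos δ + cos φ₁ sin δ cos θ ) = arcsin(0.157394) = 9.06°.
Then Δλ = atan2(-0.543601, 0.775876) = -0.611147 rad, from sin θ sin δ cos φ₁ over cos δ − sin φ₁ sin φ₂.
λ₂ = -143.16° + -35.02° = -178.18°.

latitude 9.06°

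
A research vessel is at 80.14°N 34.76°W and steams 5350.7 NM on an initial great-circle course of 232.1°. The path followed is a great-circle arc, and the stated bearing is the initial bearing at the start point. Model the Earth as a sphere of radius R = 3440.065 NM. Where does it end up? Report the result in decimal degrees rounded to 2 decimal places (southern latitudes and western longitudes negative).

δ = 5350.7/3440.065 = 1.555407 rad (89.1182°).
With φ₁ = 80.14° = 1.398707 rad and θ = 232.1° = 4.050909 rad:
Applying the spherical law of cosines for sides, sin φ₂ = sin φ₁ cos δ + cos φ₁ sin δ cos θ = -0.090017, so φ₂ = -5.16°.
For the longitude increment, Δλ = atan2( sin θ sin δ cos φ₁, cos δ − sin φ₁ sin φ₂ ) = atan2(-0.135108, 0.104076) = -52.39°.
λ₂ = λ₁ + Δλ = -87.15°.

latitude -5.16°, longitude -87.15°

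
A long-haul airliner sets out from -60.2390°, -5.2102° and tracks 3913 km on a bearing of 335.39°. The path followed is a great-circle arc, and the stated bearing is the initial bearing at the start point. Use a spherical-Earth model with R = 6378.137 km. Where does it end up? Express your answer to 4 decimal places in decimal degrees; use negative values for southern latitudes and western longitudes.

latitude -26.7416°, longitude -20.7836°

The arc subtends δ = 3913/6378.137 = 0.613502 rad at the centre.
Start latitude φ₁ = -1.051369 rad; initial bearing θ = 5.853660 rad.
sin φ₂ = sin φ₁ cos δ + cos φ₁ sin δ cos θ = (-0.868104)(0.817637) + (0.496383)(0.575734)(0.909163) = -0.449968
φ₂ = asin(-0.449968) = -0.466730 rad = -26.7416°.
Then Δλ = atan2(-0.119012, 0.427018) = -0.271808 rad, from sin θ sin δ cos φ₁ over cos δ − sin φ₁ sin φ₂.
Hence λ₂ = -5.2102° + -15.5734° = -20.7836°.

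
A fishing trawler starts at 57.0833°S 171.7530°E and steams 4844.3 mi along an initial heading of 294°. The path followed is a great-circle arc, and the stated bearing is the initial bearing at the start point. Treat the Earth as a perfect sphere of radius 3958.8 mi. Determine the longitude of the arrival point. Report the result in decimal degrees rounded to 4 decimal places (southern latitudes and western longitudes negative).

The arc subtends δ = 4844.3/3958.8 = 1.223679 rad at the centre.
Converting: φ₁ = -0.996292 rad, θ = 5.131268 rad.
sin φ₂ = sin φ₁ cos δ + cos φ₁ sin δ cos θ = (-0.839462)(0.340189) + (0.543419)(0.940357)(0.406737) = -0.077729
φ₂ = asin(-0.077729) = -0.077808 rad = -4.4581°.
Then Δλ = atan2(-0.466829, 0.274938) = -1.038544 rad, from sin θ sin δ cos φ₁ over cos δ − sin φ₁ sin φ₂.
λ₂ = λ₁ + Δλ = 112.2488°.

longitude 112.2488°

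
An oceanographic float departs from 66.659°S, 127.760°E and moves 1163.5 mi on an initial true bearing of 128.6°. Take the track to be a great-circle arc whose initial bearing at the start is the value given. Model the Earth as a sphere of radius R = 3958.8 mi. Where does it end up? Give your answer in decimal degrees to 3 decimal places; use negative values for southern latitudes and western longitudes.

Central angle δ = d/R = 0.293902 rad.
Start latitude φ₁ = -1.163419 rad; initial bearing θ = 2.244493 rad.
sin φ₂ = sin φ₁ cos δ + cos φ₁ sin δ cos θ = (-0.918163)(0.957121) + (0.396203)(0.289689)(-0.623880) = -0.950399
φ₂ = asin(-0.950399) = -1.254517 rad = -71.879°.
For the longitude increment, Δλ = atan2( sin θ sin δ cos φ₁, cos δ − sin φ₁ sin φ₂ ) = atan2(0.089700, 0.084499) = 46.710°.
Hence λ₂ = 127.760° + 46.710° = 174.470°.

latitude -71.879°, longitude 174.470°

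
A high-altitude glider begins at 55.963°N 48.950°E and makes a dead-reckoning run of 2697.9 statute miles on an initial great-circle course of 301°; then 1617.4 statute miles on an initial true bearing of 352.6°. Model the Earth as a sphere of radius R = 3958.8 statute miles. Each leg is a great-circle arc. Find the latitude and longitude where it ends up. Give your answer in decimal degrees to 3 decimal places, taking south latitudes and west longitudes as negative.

Apply the spherical direct solution leg by leg, carrying full precision between legs.
Leg 1: from (55.963°, 48.950°), δ = 2697.9/3958.8 = 0.681494 rad, θ = 301° → φ = 55.607°, λ = -23.977°.
Leg 2: from (55.607°, -23.977°), δ = 1617.4/3958.8 = 0.408558 rad, θ = 352.6° → φ = 78.467°, λ = -38.806°.

latitude 78.467°, longitude -38.806°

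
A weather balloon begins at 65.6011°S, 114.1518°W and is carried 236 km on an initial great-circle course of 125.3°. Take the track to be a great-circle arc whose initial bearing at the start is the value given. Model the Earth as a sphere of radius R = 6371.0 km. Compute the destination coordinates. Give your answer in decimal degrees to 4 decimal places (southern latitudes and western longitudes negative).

Angular distance δ = d/R = 236 / 6371 = 0.037043 rad.
With φ₁ = -65.6011° = -1.144955 rad and θ = 125.3° = 2.186898 rad:
Applying the spherical law of cosines for sides, sin φ₂ = sin φ₁ cos δ + cos φ₁ sin δ cos θ = -0.918907, so φ₂ = -66.7668°.
Then Δλ = atan2(0.012486, 0.162473) = 0.076697 rad, from sin θ sin δ cos φ₁ over cos δ − sin φ₁ sin φ₂.
Hence λ₂ = -114.1518° + 4.3944° = -109.7574°.

latitude -66.7668°, longitude -109.7574°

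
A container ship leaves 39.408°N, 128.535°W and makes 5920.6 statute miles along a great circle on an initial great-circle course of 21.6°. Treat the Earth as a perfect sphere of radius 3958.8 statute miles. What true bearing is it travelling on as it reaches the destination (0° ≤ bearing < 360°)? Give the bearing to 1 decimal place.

final bearing 153.8°

Angular distance δ = d/R = 5920.6 / 3958.8 = 1.495554 rad.
Start latitude φ₁ = 0.687799 rad; initial bearing θ = 0.376991 rad.
sin φ₂ = sin φ₁ cos δ + cos φ₁ sin δ cos θ = (0.634838)(0.075171) + (0.772645)(0.997171)(0.929776) = 0.764076
φ₂ = asin(0.764076) = 0.869608 rad = 49.825°.
Then Δλ = atan2(0.283625, -0.409894) = 2.536292 rad, from sin θ sin δ cos φ₁ over cos δ − sin φ₁ sin φ₂.
Hence λ₂ = -128.535° + 145.319° = 16.784°.
The forward bearing on arrival equals the back-azimuth from the destination plus 180°.
Back-azimuth from P₂ (49.8°, 16.8°) to P₁ (39.4°, -128.5°), with Δλ' = λ₁ − λ₂ = -145.3°: atan2( sin Δλ' cos φ₁ , cos φ₂ sin φ₁ − sin φ₂ cos φ₁ cos Δλ' ) = 333.8°.
Final bearing = (333.8° + 180°) mod 360° = 153.8°.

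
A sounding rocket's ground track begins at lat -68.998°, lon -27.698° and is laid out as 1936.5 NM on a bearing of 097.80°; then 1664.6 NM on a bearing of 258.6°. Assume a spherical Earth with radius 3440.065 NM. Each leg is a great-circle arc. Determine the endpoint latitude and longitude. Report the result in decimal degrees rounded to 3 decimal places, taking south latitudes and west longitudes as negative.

latitude -50.812°, longitude -7.903°

Apply the spherical direct solution leg by leg, carrying full precision between legs.
Leg 1: from (-68.998°, -27.698°), δ = 1936.5/3440.065 = 0.562925 rad, θ = 97.8° → φ = -54.634°, λ = 38.295°.
Leg 2: from (-54.634°, 38.295°), δ = 1664.6/3440.065 = 0.483886 rad, θ = 258.6° → φ = -50.812°, λ = -7.903°.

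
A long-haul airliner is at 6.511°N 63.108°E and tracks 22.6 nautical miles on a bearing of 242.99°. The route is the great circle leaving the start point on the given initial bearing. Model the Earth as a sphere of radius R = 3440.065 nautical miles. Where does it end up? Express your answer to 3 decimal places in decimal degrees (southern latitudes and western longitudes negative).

latitude 6.340°, longitude 62.771°

δ = 22.6/3440.065 = 0.006570 rad (0.3764°).
With φ₁ = 6.511° = 0.113638 rad and θ = 242.99° = 4.240976 rad:
sin φ₂ = sin φ₁ cos δ + cos φ₁ sin δ cos θ = (0.113394)(0.999978) + (0.993550)(0.006570)(-0.454146) = 0.110427
φ₂ = asin(0.110427) = 0.110653 rad = 6.340°.
For the longitude increment, Δλ = atan2( sin θ sin δ cos φ₁, cos δ − sin φ₁ sin φ₂ ) = atan2(-0.005815, 0.987457) = -0.337°.
Hence λ₂ = 63.108° + -0.337° = 62.771°.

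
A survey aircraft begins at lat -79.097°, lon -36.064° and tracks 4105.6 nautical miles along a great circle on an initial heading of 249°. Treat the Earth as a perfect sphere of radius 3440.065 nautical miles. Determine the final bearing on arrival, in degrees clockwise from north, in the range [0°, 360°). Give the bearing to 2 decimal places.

δ = 4105.6/3440.065 = 1.193466 rad (68.3806°).
With φ₁ = -79.097° = -1.380503 rad and θ = 249° = 4.345870 rad:
Destination latitude: φ₂ = arcsin( sin φ₁ cos δ + cos φ₁ sin δ cos θ ) = arcsin(-0.424805) = -25.138°.
For the longitude increment, Δλ = atan2( sin θ sin δ cos φ₁, cos δ − sin φ₁ sin φ₂ ) = atan2(-0.164161, -0.048697) = -106.522°.
Hence λ₂ = -36.064° + -106.522° = -142.586°.
The forward bearing on arrival equals the back-azimuth from the destination plus 180°.
Back-azimuth from P₂ (-25.14°, -142.59°) to P₁ (-79.10°, -36.06°), with Δλ' = λ₁ − λ₂ = 106.52°: atan2( sin Δλ' cos φ₁ , cos φ₂ sin φ₁ − sin φ₂ cos φ₁ cos Δλ' ) = 168.75°.
Final bearing = (168.75° + 180°) mod 360° = 348.75°.

final bearing 348.75°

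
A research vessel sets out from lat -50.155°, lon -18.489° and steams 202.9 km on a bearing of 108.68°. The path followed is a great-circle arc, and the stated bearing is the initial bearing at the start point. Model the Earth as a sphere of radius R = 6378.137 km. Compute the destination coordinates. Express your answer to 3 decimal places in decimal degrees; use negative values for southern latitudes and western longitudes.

The arc subtends δ = 202.9/6378.137 = 0.031812 rad at the centre.
Start latitude φ₁ = -0.875370 rad; initial bearing θ = 1.896824 rad.
sin φ₂ = sin φ₁ cos δ + cos φ₁ sin δ cos θ = (-0.767781)(0.999494) + (0.640713)(0.031806)(-0.320282) = -0.773919
φ₂ = asin(-0.773919) = -0.885006 rad = -50.707°.
For the longitude increment, Δλ = atan2( sin θ sin δ cos φ₁, cos δ − sin φ₁ sin φ₂ ) = atan2(0.019305, 0.405294) = 2.727°.
Hence λ₂ = -18.489° + 2.727° = -15.762°.

latitude -50.707°, longitude -15.762°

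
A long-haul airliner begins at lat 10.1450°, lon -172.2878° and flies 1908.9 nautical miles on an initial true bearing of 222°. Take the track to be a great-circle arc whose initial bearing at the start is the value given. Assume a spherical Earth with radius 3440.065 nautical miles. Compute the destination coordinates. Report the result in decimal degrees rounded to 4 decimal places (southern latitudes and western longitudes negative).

latitude -13.6330°, longitude 166.4425°

Angular distance δ = d/R = 1908.9 / 3440.065 = 0.554902 rad.
With φ₁ = 10.1450° = 0.177064 rad and θ = 222° = 3.874631 rad:
sin φ₂ = sin φ₁ cos δ + cos φ₁ sin δ cos θ = (0.176140)(0.849952) + (0.984365)(0.526860)(-0.743145) = -0.235701
φ₂ = asin(-0.235701) = -0.237940 rad = -13.6330°.
Then Δλ = atan2(-0.347026, 0.891468) = -0.371227 rad, from sin θ sin δ cos φ₁ over cos δ − sin φ₁ sin φ₂.
λ₂ = -172.2878° + -21.2697° = -193.5575°, normalized to (−180°, 180°] → 166.4425°.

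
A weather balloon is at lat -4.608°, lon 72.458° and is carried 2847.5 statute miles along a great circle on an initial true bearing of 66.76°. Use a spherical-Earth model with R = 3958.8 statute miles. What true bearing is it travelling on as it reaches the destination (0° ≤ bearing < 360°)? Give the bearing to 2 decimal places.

final bearing 69.15°

Central angle δ = d/R = 0.719284 rad.
With φ₁ = -4.608° = -0.080425 rad and θ = 66.76° = 1.165182 rad:
Destination latitude: φ₂ = arcsin( sin φ₁ cos δ + cos φ₁ sin δ cos θ ) = arcsin(0.198693) = 11.461°.
For the longitude increment, Δλ = atan2( sin θ sin δ cos φ₁, cos δ − sin φ₁ sin φ₂ ) = atan2(0.603430, 0.768241) = 38.149°.
λ₂ = λ₁ + Δλ = 110.607°.
The forward bearing on arrival equals the back-azimuth from the destination plus 180°.
Back-azimuth from P₂ (11.46°, 110.61°) to P₁ (-4.61°, 72.46°), with Δλ' = λ₁ − λ₂ = -38.15°: atan2( sin Δλ' cos φ₁ , cos φ₂ sin φ₁ − sin φ₂ cos φ₁ cos Δλ' ) = 249.15°.
Final bearing = (249.15° + 180°) mod 360° = 69.15°.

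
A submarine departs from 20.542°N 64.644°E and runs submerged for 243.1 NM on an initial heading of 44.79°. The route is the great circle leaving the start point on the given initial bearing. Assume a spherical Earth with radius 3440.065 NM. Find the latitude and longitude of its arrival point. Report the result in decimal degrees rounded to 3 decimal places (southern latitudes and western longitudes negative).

latitude 23.387°, longitude 67.751°

The arc subtends δ = 243.1/3440.065 = 0.070667 rad at the centre.
Start latitude φ₁ = 0.358526 rad; initial bearing θ = 0.781733 rad.
Destination latitude: φ₂ = arcsin( sin φ₁ cos δ + cos φ₁ sin δ cos θ ) = arcsin(0.396942) = 23.387°.
For the longitude increment, Δλ = atan2( sin θ sin δ cos φ₁, cos δ − sin φ₁ sin φ₂ ) = atan2(0.046581, 0.858219) = 3.107°.
Hence λ₂ = 64.644° + 3.107° = 67.751°.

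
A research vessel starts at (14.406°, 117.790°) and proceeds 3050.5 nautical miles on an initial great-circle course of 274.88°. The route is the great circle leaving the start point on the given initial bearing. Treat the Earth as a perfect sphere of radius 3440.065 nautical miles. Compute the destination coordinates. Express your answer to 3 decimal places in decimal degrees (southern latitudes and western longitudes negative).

The arc subtends δ = 3050.5/3440.065 = 0.886757 rad at the centre.
With φ₁ = 14.406° = 0.251432 rad and θ = 274.88° = 4.797561 rad:
Destination latitude: φ₂ = arcsin( sin φ₁ cos δ + cos φ₁ sin δ cos θ ) = arcsin(0.221076) = 12.772°.
For the longitude increment, Δλ = atan2( sin θ sin δ cos φ₁, cos δ − sin φ₁ sin φ₂ ) = atan2(-0.747936, 0.576927) = -52.355°.
Hence λ₂ = 117.790° + -52.355° = 65.435°.

latitude 12.772°, longitude 65.435°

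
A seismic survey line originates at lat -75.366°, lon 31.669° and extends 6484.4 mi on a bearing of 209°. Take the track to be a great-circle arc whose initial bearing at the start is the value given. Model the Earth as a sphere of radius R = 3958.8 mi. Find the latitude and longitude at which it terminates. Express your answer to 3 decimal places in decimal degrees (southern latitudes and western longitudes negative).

latitude -8.947°, longitude -119.012°

δ = 6484.4/3958.8 = 1.637971 rad (93.8488°).
With φ₁ = -75.366° = -1.315385 rad and θ = 209° = 3.647738 rad:
sin φ₂ = sin φ₁ cos δ + cos φ₁ sin δ cos θ = (-0.967559)(-0.067124) + (0.252644)(0.997745)(-0.874620) = -0.155522
φ₂ = asin(-0.155522) = -0.156156 rad = -8.947°.
Δλ = atan2( sin θ sin δ cos φ₁ , cos δ − sin φ₁ sin φ₂ ) = atan2(-0.122208, -0.217601) = -2.629876 rad = -150.681°.
Hence λ₂ = 31.669° + -150.681° = -119.012°.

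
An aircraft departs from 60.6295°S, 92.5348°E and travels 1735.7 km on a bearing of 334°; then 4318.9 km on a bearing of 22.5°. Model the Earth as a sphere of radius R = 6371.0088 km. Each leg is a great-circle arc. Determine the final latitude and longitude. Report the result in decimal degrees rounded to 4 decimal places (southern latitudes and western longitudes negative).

Apply the spherical direct solution leg by leg, carrying full precision between legs.
Leg 1: from (-60.6295°, 92.5348°), δ = 1735.7/6371.0088 = 0.272437 rad, θ = 334° → φ = -46.1131°, λ = 82.7381°.
Leg 2: from (-46.1131°, 82.7381°), δ = 4318.9/6371.0088 = 0.677899 rad, θ = 22.5° → φ = -9.1884°, λ = 96.8090°.

latitude -9.1884°, longitude 96.8090°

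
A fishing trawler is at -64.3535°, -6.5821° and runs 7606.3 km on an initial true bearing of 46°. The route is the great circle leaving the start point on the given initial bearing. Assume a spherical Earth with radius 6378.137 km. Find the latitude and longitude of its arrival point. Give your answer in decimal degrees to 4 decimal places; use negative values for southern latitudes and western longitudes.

latitude -3.0664°, longitude 35.4428°

The arc subtends δ = 7606.3/6378.137 = 1.192558 rad at the centre.
Start latitude φ₁ = -1.123180 rad; initial bearing θ = 0.802851 rad.
sin φ₂ = sin φ₁ cos δ + cos φ₁ sin δ cos θ = (-0.901482)(0.369284) + (0.432818)(0.929317)(0.694658) = -0.053494
φ₂ = asin(-0.053494) = -0.053519 rad = -3.0664°.
For the longitude increment, Δλ = atan2( sin θ sin δ cos φ₁, cos δ − sin φ₁ sin φ₂ ) = atan2(0.289336, 0.321060) = 42.0249°.
Hence λ₂ = -6.5821° + 42.0249° = 35.4428°.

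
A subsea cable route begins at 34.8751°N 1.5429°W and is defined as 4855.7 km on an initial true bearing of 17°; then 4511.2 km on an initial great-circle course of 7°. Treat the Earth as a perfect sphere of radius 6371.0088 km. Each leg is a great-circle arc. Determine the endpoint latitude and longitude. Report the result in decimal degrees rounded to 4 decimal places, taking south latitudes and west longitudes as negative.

Apply the spherical direct solution leg by leg, carrying full precision between legs.
Leg 1: from (34.8751°, -1.5429°), δ = 4855.7/6371.0088 = 0.762156 rad, θ = 17° → φ = 72.8087°, λ = 41.5378°.
Leg 2: from (72.8087°, 41.5378°), δ = 4511.2/6371.0088 = 0.708083 rad, θ = 7° → φ = 66.4151°, λ = -149.8881°.

latitude 66.4151°, longitude -149.8881°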